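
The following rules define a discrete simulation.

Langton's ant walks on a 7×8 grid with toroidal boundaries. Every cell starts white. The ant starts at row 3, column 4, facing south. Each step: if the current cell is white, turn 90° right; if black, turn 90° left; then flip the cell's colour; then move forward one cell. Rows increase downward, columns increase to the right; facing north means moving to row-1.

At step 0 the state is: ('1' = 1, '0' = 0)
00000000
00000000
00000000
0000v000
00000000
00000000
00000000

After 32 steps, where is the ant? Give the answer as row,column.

1,6

t=0: 00000000
00000000
00000000
0000v000
00000000
00000000
00000000
t=1: 00000000
00000000
00000000
000<1000
00000000
00000000
00000000
t=2: 00000000
00000000
000^0000
00011000
00000000
00000000
00000000
t=3: 00000000
00000000
0001>000
00011000
00000000
00000000
00000000
t=4: 00000000
00000000
00011000
0001v000
00000000
00000000
00000000
t=5: 00000000
00000000
00011000
00010>00
00000000
00000000
00000000
t=6: 00000000
00000000
00011000
00010100
00000v00
00000000
00000000
t=7: 00000000
00000000
00011000
00010100
0000<100
00000000
00000000
t=8: 00000000
00000000
00011000
0001^100
00001100
00000000
00000000
t=9: 00000000
00000000
00011000
00011>00
00001100
00000000
00000000
t=10: 00000000
00000000
00011^00
00011000
00001100
00000000
00000000
t=11: 00000000
00000000
000111>0
00011000
00001100
00000000
00000000
t=12: 00000000
00000000
00011110
000110v0
00001100
00000000
00000000
t=13: 00000000
00000000
00011110
00011<10
00001100
00000000
00000000
t=14: 00000000
00000000
00011^10
00011110
00001100
00000000
00000000
t=15: 00000000
00000000
0001<010
00011110
00001100
00000000
00000000
t=16: 00000000
00000000
00010010
0001v110
00001100
00000000
00000000
t=17: 00000000
00000000
00010010
00010>10
00001100
00000000
00000000
t=18: 00000000
00000000
00010^10
00010010
00001100
00000000
00000000
t=19: 00000000
00000000
000101>0
00010010
00001100
00000000
00000000
t=20: 00000000
000000^0
00010100
00010010
00001100
00000000
00000000
t=21: 00000000
0000001>
00010100
00010010
00001100
00000000
00000000
t=22: 00000000
00000011
0001010v
00010010
00001100
00000000
00000000
t=23: 00000000
00000011
000101<1
00010010
00001100
00000000
00000000
t=24: 00000000
000000^1
00010111
00010010
00001100
00000000
00000000
t=25: 00000000
00000<01
00010111
00010010
00001100
00000000
00000000
t=26: 00000^00
00000101
00010111
00010010
00001100
00000000
00000000
t=27: 000001>0
00000101
00010111
00010010
00001100
00000000
00000000
t=28: 00000110
000001v1
00010111
00010010
00001100
00000000
00000000
t=29: 00000110
00000<11
00010111
00010010
00001100
00000000
00000000
t=30: 00000110
00000011
00010v11
00010010
00001100
00000000
00000000
t=31: 00000110
00000011
000100>1
00010010
00001100
00000000
00000000
t=32: 00000110
000000^1
00010001
00010010
00001100
00000000
00000000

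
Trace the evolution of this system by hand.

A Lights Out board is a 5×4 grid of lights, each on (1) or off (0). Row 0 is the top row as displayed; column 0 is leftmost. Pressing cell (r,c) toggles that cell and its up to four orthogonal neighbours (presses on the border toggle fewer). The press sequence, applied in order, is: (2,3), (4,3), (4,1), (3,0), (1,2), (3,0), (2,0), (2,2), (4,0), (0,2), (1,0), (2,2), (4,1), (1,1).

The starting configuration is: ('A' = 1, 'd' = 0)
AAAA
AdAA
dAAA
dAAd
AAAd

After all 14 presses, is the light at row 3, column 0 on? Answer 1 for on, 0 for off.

0

0) AAAA
AdAA
dAAA
dAAd
AAAd
1) AAAA
AdAd
dAdd
dAAA
AAAd
2) AAAA
AdAd
dAdd
dAAd
AAdA
3) AAAA
AdAd
dAdd
ddAd
ddAA
4) AAAA
AdAd
AAdd
AAAd
AdAA
5) AAdA
AAdA
AAAd
AAAd
AdAA
6) AAdA
AAdA
dAAd
ddAd
ddAA
7) AAdA
dAdA
AdAd
AdAd
ddAA
8) AAdA
dAAA
AAdA
Addd
ddAA
9) AAdA
dAAA
AAdA
dddd
AAAA
10) AdAd
dAdA
AAdA
dddd
AAAA
11) ddAd
AddA
dAdA
dddd
AAAA
12) ddAd
AdAA
ddAd
ddAd
AAAA
13) ddAd
AdAA
ddAd
dAAd
dddA
14) dAAd
dAdA
dAAd
dAAd
dddA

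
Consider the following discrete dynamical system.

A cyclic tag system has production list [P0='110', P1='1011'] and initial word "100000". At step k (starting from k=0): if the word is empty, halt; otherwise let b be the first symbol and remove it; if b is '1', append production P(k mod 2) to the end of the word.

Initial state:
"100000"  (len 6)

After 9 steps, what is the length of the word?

gen 0: "100000"  (len 6)
gen 1: "00000110"  (len 8)
gen 2: "0000110"  (len 7)
gen 3: "000110"  (len 6)
gen 4: "00110"  (len 5)
gen 5: "0110"  (len 4)
gen 6: "110"  (len 3)
gen 7: "10110"  (len 5)
gen 8: "01101011"  (len 8)
gen 9: "1101011"  (len 7)

7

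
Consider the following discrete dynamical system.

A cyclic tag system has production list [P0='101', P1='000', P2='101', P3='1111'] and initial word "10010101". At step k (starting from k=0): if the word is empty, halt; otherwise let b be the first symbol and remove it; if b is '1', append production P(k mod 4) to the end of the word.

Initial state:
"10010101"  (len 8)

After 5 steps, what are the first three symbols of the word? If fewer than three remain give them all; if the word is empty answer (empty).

[0] "10010101"  (len 8)
[1] "0010101101"  (len 10)
[2] "010101101"  (len 9)
[3] "10101101"  (len 8)
[4] "01011011111"  (len 11)
[5] "1011011111"  (len 10)

101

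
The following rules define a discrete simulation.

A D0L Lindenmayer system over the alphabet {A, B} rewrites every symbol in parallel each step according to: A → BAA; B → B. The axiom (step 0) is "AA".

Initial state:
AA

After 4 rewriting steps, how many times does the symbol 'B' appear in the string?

0) AA
1) BAABAA
2) BBAABAABBAABAA
3) BBBAABAABBAABAABBBAABAABBAABAA
4) BBBBAABAABBAABAABBBAABAABBAABAABBBBAABAABBAABAABBBAABAABBAABAA

30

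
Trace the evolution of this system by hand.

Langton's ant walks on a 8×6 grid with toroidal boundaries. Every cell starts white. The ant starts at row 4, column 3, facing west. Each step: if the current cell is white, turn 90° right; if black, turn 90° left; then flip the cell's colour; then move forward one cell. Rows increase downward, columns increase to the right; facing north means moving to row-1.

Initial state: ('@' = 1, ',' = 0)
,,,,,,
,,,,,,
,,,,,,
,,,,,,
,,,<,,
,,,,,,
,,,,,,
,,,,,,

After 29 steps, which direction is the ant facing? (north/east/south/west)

north

step 0: ,,,,,,
,,,,,,
,,,,,,
,,,,,,
,,,<,,
,,,,,,
,,,,,,
,,,,,,
step 1: ,,,,,,
,,,,,,
,,,,,,
,,,^,,
,,,@,,
,,,,,,
,,,,,,
,,,,,,
step 2: ,,,,,,
,,,,,,
,,,,,,
,,,@>,
,,,@,,
,,,,,,
,,,,,,
,,,,,,
step 3: ,,,,,,
,,,,,,
,,,,,,
,,,@@,
,,,@v,
,,,,,,
,,,,,,
,,,,,,
step 4: ,,,,,,
,,,,,,
,,,,,,
,,,@@,
,,,<@,
,,,,,,
,,,,,,
,,,,,,
step 5: ,,,,,,
,,,,,,
,,,,,,
,,,@@,
,,,,@,
,,,v,,
,,,,,,
,,,,,,
step 6: ,,,,,,
,,,,,,
,,,,,,
,,,@@,
,,,,@,
,,<@,,
,,,,,,
,,,,,,
step 7: ,,,,,,
,,,,,,
,,,,,,
,,,@@,
,,^,@,
,,@@,,
,,,,,,
,,,,,,
step 8: ,,,,,,
,,,,,,
,,,,,,
,,,@@,
,,@>@,
,,@@,,
,,,,,,
,,,,,,
step 9: ,,,,,,
,,,,,,
,,,,,,
,,,@@,
,,@@@,
,,@v,,
,,,,,,
,,,,,,
step 10: ,,,,,,
,,,,,,
,,,,,,
,,,@@,
,,@@@,
,,@,>,
,,,,,,
,,,,,,
step 11: ,,,,,,
,,,,,,
,,,,,,
,,,@@,
,,@@@,
,,@,@,
,,,,v,
,,,,,,
step 12: ,,,,,,
,,,,,,
,,,,,,
,,,@@,
,,@@@,
,,@,@,
,,,<@,
,,,,,,
step 13: ,,,,,,
,,,,,,
,,,,,,
,,,@@,
,,@@@,
,,@^@,
,,,@@,
,,,,,,
step 14: ,,,,,,
,,,,,,
,,,,,,
,,,@@,
,,@@@,
,,@@>,
,,,@@,
,,,,,,
step 15: ,,,,,,
,,,,,,
,,,,,,
,,,@@,
,,@@^,
,,@@,,
,,,@@,
,,,,,,
step 16: ,,,,,,
,,,,,,
,,,,,,
,,,@@,
,,@<,,
,,@@,,
,,,@@,
,,,,,,
step 17: ,,,,,,
,,,,,,
,,,,,,
,,,@@,
,,@,,,
,,@v,,
,,,@@,
,,,,,,
step 18: ,,,,,,
,,,,,,
,,,,,,
,,,@@,
,,@,,,
,,@,>,
,,,@@,
,,,,,,
step 19: ,,,,,,
,,,,,,
,,,,,,
,,,@@,
,,@,,,
,,@,@,
,,,@v,
,,,,,,
step 20: ,,,,,,
,,,,,,
,,,,,,
,,,@@,
,,@,,,
,,@,@,
,,,@,>
,,,,,,
step 21: ,,,,,,
,,,,,,
,,,,,,
,,,@@,
,,@,,,
,,@,@,
,,,@,@
,,,,,v
step 22: ,,,,,,
,,,,,,
,,,,,,
,,,@@,
,,@,,,
,,@,@,
,,,@,@
,,,,<@
step 23: ,,,,,,
,,,,,,
,,,,,,
,,,@@,
,,@,,,
,,@,@,
,,,@^@
,,,,@@
step 24: ,,,,,,
,,,,,,
,,,,,,
,,,@@,
,,@,,,
,,@,@,
,,,@@>
,,,,@@
step 25: ,,,,,,
,,,,,,
,,,,,,
,,,@@,
,,@,,,
,,@,@^
,,,@@,
,,,,@@
step 26: ,,,,,,
,,,,,,
,,,,,,
,,,@@,
,,@,,,
>,@,@@
,,,@@,
,,,,@@
step 27: ,,,,,,
,,,,,,
,,,,,,
,,,@@,
,,@,,,
@,@,@@
v,,@@,
,,,,@@
step 28: ,,,,,,
,,,,,,
,,,,,,
,,,@@,
,,@,,,
@,@,@@
@,,@@<
,,,,@@
step 29: ,,,,,,
,,,,,,
,,,,,,
,,,@@,
,,@,,,
@,@,@^
@,,@@@
,,,,@@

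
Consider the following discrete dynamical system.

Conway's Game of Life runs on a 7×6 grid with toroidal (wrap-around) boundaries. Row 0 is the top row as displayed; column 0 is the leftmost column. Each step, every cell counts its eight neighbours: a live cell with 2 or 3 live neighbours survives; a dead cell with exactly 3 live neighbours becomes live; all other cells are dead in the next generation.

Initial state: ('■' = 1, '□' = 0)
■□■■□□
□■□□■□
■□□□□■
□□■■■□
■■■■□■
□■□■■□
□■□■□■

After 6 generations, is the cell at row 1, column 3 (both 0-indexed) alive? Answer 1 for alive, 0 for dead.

[0] ■□■■□□
□■□□■□
■□□□□■
□□■■■□
■■■■□■
□■□■■□
□■□■□■
[1] ■□□■□■
□■■■■□
■■■□□■
□□□□□□
■□□□□■
□□□□□□
□■□□□■
[2] □□□■□■
□□□□□□
■□□□■■
□□□□□□
□□□□□□
□□□□□■
□□□□■■
[3] □□□□□■
■□□□□□
□□□□□■
□□□□□■
□□□□□□
□□□□■■
■□□□□■
[4] □□□□□■
■□□□□■
■□□□□■
□□□□□□
□□□□■■
■□□□■■
■□□□□□
[5] □□□□□■
□□□□■□
■□□□□■
■□□□■□
■□□□■□
■□□□■□
■□□□■□
[6] □□□□■■
■□□□■□
■□□□■□
■■□□■□
■■□■■□
■■□■■□
■□□□■□

0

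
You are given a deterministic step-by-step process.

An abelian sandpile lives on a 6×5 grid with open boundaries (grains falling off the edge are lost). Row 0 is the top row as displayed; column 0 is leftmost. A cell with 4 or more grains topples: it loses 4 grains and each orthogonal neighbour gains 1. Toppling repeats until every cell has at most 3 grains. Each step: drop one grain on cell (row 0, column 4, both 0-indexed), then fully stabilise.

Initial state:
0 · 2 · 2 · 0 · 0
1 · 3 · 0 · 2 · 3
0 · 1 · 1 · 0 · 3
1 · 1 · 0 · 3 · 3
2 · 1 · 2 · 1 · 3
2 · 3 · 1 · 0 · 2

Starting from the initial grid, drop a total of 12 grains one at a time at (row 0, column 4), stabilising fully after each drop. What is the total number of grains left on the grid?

0) 0 · 2 · 2 · 0 · 0
1 · 3 · 0 · 2 · 3
0 · 1 · 1 · 0 · 3
1 · 1 · 0 · 3 · 3
2 · 1 · 2 · 1 · 3
2 · 3 · 1 · 0 · 2
1) 0 · 2 · 2 · 0 · 1
1 · 3 · 0 · 2 · 3
0 · 1 · 1 · 0 · 3
1 · 1 · 0 · 3 · 3
2 · 1 · 2 · 1 · 3
2 · 3 · 1 · 0 · 2
2) 0 · 2 · 2 · 0 · 2
1 · 3 · 0 · 2 · 3
0 · 1 · 1 · 0 · 3
1 · 1 · 0 · 3 · 3
2 · 1 · 2 · 1 · 3
2 · 3 · 1 · 0 · 2
3) 0 · 2 · 2 · 0 · 3
1 · 3 · 0 · 2 · 3
0 · 1 · 1 · 0 · 3
1 · 1 · 0 · 3 · 3
2 · 1 · 2 · 1 · 3
2 · 3 · 1 · 0 · 2
4) 0 · 2 · 2 · 1 · 1
1 · 3 · 0 · 3 · 1
0 · 1 · 1 · 2 · 1
1 · 1 · 1 · 0 · 2
2 · 1 · 2 · 3 · 0
2 · 3 · 1 · 0 · 3
5) 0 · 2 · 2 · 1 · 2
1 · 3 · 0 · 3 · 1
0 · 1 · 1 · 2 · 1
1 · 1 · 1 · 0 · 2
2 · 1 · 2 · 3 · 0
2 · 3 · 1 · 0 · 3
6) 0 · 2 · 2 · 1 · 3
1 · 3 · 0 · 3 · 1
0 · 1 · 1 · 2 · 1
1 · 1 · 1 · 0 · 2
2 · 1 · 2 · 3 · 0
2 · 3 · 1 · 0 · 3
7) 0 · 2 · 2 · 2 · 0
1 · 3 · 0 · 3 · 2
0 · 1 · 1 · 2 · 1
1 · 1 · 1 · 0 · 2
2 · 1 · 2 · 3 · 0
2 · 3 · 1 · 0 · 3
8) 0 · 2 · 2 · 2 · 1
1 · 3 · 0 · 3 · 2
0 · 1 · 1 · 2 · 1
1 · 1 · 1 · 0 · 2
2 · 1 · 2 · 3 · 0
2 · 3 · 1 · 0 · 3
9) 0 · 2 · 2 · 2 · 2
1 · 3 · 0 · 3 · 2
0 · 1 · 1 · 2 · 1
1 · 1 · 1 · 0 · 2
2 · 1 · 2 · 3 · 0
2 · 3 · 1 · 0 · 3
10) 0 · 2 · 2 · 2 · 3
1 · 3 · 0 · 3 · 2
0 · 1 · 1 · 2 · 1
1 · 1 · 1 · 0 · 2
2 · 1 · 2 · 3 · 0
2 · 3 · 1 · 0 · 3
11) 0 · 2 · 2 · 3 · 0
1 · 3 · 0 · 3 · 3
0 · 1 · 1 · 2 · 1
1 · 1 · 1 · 0 · 2
2 · 1 · 2 · 3 · 0
2 · 3 · 1 · 0 · 3
12) 0 · 2 · 2 · 3 · 1
1 · 3 · 0 · 3 · 3
0 · 1 · 1 · 2 · 1
1 · 1 · 1 · 0 · 2
2 · 1 · 2 · 3 · 0
2 · 3 · 1 · 0 · 3

45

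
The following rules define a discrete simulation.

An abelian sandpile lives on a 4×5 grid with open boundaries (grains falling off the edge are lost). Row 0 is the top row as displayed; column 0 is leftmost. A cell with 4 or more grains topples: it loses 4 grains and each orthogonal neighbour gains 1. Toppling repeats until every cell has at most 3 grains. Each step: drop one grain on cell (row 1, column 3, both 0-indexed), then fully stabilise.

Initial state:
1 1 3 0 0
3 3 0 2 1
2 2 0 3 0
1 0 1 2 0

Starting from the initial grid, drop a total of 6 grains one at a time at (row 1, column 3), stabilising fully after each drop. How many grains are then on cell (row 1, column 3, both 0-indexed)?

1

gen 0: 1 1 3 0 0
3 3 0 2 1
2 2 0 3 0
1 0 1 2 0
gen 1: 1 1 3 0 0
3 3 0 3 1
2 2 0 3 0
1 0 1 2 0
gen 2: 1 1 3 1 0
3 3 1 1 2
2 2 1 0 1
1 0 1 3 0
gen 3: 1 1 3 1 0
3 3 1 2 2
2 2 1 0 1
1 0 1 3 0
gen 4: 1 1 3 1 0
3 3 1 3 2
2 2 1 0 1
1 0 1 3 0
gen 5: 1 1 3 2 0
3 3 2 0 3
2 2 1 1 1
1 0 1 3 0
gen 6: 1 1 3 2 0
3 3 2 1 3
2 2 1 1 1
1 0 1 3 0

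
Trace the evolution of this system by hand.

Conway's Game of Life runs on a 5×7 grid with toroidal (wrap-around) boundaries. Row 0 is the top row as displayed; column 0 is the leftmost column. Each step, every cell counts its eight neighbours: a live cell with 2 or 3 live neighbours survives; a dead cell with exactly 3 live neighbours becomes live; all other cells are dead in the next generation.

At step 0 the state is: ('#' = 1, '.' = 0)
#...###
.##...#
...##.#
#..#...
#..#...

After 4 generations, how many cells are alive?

11

k=0  #...###
.##...#
...##.#
#..#...
#..#...
k=1  ..####.
.##....
.#.####
#.##..#
##.#.#.
k=2  #....##
##....#
....###
.......
#....#.
k=3  .....#.
.#..#..
.....##
....#..
#....#.
k=4  ....###
....#.#
....##.
....#..
....###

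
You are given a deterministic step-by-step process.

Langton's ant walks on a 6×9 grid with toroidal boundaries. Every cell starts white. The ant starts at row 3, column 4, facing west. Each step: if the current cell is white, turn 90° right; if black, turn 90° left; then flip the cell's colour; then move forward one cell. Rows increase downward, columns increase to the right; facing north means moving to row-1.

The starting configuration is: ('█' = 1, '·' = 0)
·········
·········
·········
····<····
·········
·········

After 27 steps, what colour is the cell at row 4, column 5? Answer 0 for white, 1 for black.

t=0: ·········
·········
·········
····<····
·········
·········
t=1: ·········
·········
····^····
····█····
·········
·········
t=2: ·········
·········
····█>···
····█····
·········
·········
t=3: ·········
·········
····██···
····█v···
·········
·········
t=4: ·········
·········
····██···
····<█···
·········
·········
t=5: ·········
·········
····██···
·····█···
····v····
·········
t=6: ·········
·········
····██···
·····█···
···<█····
·········
t=7: ·········
·········
····██···
···^·█···
···██····
·········
t=8: ·········
·········
····██···
···█>█···
···██····
·········
t=9: ·········
·········
····██···
···███···
···█v····
·········
t=10: ·········
·········
····██···
···███···
···█·>···
·········
t=11: ·········
·········
····██···
···███···
···█·█···
·····v···
t=12: ·········
·········
····██···
···███···
···█·█···
····<█···
t=13: ·········
·········
····██···
···███···
···█^█···
····██···
t=14: ·········
·········
····██···
···███···
···██>···
····██···
t=15: ·········
·········
····██···
···██^···
···██····
····██···
t=16: ·········
·········
····██···
···█<····
···██····
····██···
t=17: ·········
·········
····██···
···█·····
···█v····
····██···
t=18: ·········
·········
····██···
···█·····
···█·>···
····██···
t=19: ·········
·········
····██···
···█·····
···█·█···
····█v···
t=20: ·········
·········
····██···
···█·····
···█·█···
····█·>··
t=21: ······v··
·········
····██···
···█·····
···█·█···
····█·█··
t=22: ·····<█··
·········
····██···
···█·····
···█·█···
····█·█··
t=23: ·····██··
·········
····██···
···█·····
···█·█···
····█^█··
t=24: ·····██··
·········
····██···
···█·····
···█·█···
····██>··
t=25: ·····██··
·········
····██···
···█·····
···█·█^··
····██···
t=26: ·····██··
·········
····██···
···█·····
···█·██>·
····██···
t=27: ·····██··
·········
····██···
···█·····
···█·███·
····██·v·

1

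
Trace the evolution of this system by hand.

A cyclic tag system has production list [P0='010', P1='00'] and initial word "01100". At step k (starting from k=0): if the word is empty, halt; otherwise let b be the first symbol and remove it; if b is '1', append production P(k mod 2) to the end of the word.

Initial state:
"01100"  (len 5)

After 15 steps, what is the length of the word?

0

step 0: "01100"  (len 5)
step 1: "1100"  (len 4)
step 2: "10000"  (len 5)
step 3: "0000010"  (len 7)
step 4: "000010"  (len 6)
step 5: "00010"  (len 5)
step 6: "0010"  (len 4)
step 7: "010"  (len 3)
step 8: "10"  (len 2)
step 9: "0010"  (len 4)
step 10: "010"  (len 3)
step 11: "10"  (len 2)
step 12: "000"  (len 3)
step 13: "00"  (len 2)
step 14: "0"  (len 1)
step 15: (halted — word empty)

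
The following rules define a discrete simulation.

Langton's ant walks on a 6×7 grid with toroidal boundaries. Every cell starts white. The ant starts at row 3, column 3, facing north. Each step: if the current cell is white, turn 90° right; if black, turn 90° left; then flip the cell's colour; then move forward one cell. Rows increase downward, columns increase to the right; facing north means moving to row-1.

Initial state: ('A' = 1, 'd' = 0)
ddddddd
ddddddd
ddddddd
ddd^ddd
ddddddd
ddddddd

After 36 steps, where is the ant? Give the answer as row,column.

t=0: ddddddd
ddddddd
ddddddd
ddd^ddd
ddddddd
ddddddd
t=1: ddddddd
ddddddd
ddddddd
dddA>dd
ddddddd
ddddddd
t=2: ddddddd
ddddddd
ddddddd
dddAAdd
ddddvdd
ddddddd
t=3: ddddddd
ddddddd
ddddddd
dddAAdd
ddd<Add
ddddddd
t=4: ddddddd
ddddddd
ddddddd
ddd^Add
dddAAdd
ddddddd
t=5: ddddddd
ddddddd
ddddddd
dd<dAdd
dddAAdd
ddddddd
t=6: ddddddd
ddddddd
dd^dddd
ddAdAdd
dddAAdd
ddddddd
t=7: ddddddd
ddddddd
ddA>ddd
ddAdAdd
dddAAdd
ddddddd
t=8: ddddddd
ddddddd
ddAAddd
ddAvAdd
dddAAdd
ddddddd
t=9: ddddddd
ddddddd
ddAAddd
dd<AAdd
dddAAdd
ddddddd
t=10: ddddddd
ddddddd
ddAAddd
dddAAdd
ddvAAdd
ddddddd
t=11: ddddddd
ddddddd
ddAAddd
dddAAdd
d<AAAdd
ddddddd
t=12: ddddddd
ddddddd
ddAAddd
d^dAAdd
dAAAAdd
ddddddd
t=13: ddddddd
ddddddd
ddAAddd
dA>AAdd
dAAAAdd
ddddddd
t=14: ddddddd
ddddddd
ddAAddd
dAAAAdd
dAvAAdd
ddddddd
t=15: ddddddd
ddddddd
ddAAddd
dAAAAdd
dAd>Add
ddddddd
t=16: ddddddd
ddddddd
ddAAddd
dAA^Add
dAddAdd
ddddddd
t=17: ddddddd
ddddddd
ddAAddd
dA<dAdd
dAddAdd
ddddddd
t=18: ddddddd
ddddddd
ddAAddd
dAddAdd
dAvdAdd
ddddddd
t=19: ddddddd
ddddddd
ddAAddd
dAddAdd
d<AdAdd
ddddddd
t=20: ddddddd
ddddddd
ddAAddd
dAddAdd
ddAdAdd
dvddddd
t=21: ddddddd
ddddddd
ddAAddd
dAddAdd
ddAdAdd
<Addddd
t=22: ddddddd
ddddddd
ddAAddd
dAddAdd
^dAdAdd
AAddddd
t=23: ddddddd
ddddddd
ddAAddd
dAddAdd
A>AdAdd
AAddddd
t=24: ddddddd
ddddddd
ddAAddd
dAddAdd
AAAdAdd
Avddddd
t=25: ddddddd
ddddddd
ddAAddd
dAddAdd
AAAdAdd
Ad>dddd
t=26: ddvdddd
ddddddd
ddAAddd
dAddAdd
AAAdAdd
AdAdddd
t=27: d<Adddd
ddddddd
ddAAddd
dAddAdd
AAAdAdd
AdAdddd
t=28: dAAdddd
ddddddd
ddAAddd
dAddAdd
AAAdAdd
A^Adddd
t=29: dAAdddd
ddddddd
ddAAddd
dAddAdd
AAAdAdd
AA>dddd
t=30: dAAdddd
ddddddd
ddAAddd
dAddAdd
AA^dAdd
AAddddd
t=31: dAAdddd
ddddddd
ddAAddd
dAddAdd
A<ddAdd
AAddddd
t=32: dAAdddd
ddddddd
ddAAddd
dAddAdd
AdddAdd
Avddddd
t=33: dAAdddd
ddddddd
ddAAddd
dAddAdd
AdddAdd
Ad>dddd
t=34: dAvdddd
ddddddd
ddAAddd
dAddAdd
AdddAdd
AdAdddd
t=35: dAd>ddd
ddddddd
ddAAddd
dAddAdd
AdddAdd
AdAdddd
t=36: dAdAddd
dddvddd
ddAAddd
dAddAdd
AdddAdd
AdAdddd

1,3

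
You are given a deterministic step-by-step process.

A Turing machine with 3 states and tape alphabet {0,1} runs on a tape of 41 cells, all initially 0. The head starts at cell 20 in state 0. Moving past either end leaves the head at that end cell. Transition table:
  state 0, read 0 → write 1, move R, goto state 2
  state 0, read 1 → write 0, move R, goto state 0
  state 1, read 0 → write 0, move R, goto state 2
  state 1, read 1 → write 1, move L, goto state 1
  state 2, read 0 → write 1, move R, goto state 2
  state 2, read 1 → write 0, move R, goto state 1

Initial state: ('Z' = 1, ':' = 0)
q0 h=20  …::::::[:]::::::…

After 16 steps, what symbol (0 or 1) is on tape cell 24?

1

[0] q0 h=20  …::::::[:]::::::…
[1] q2 h=21  …:::::Z[:]::::::…
[2] q2 h=22  …::::ZZ[:]::::::…
[3] q2 h=23  …:::ZZZ[:]::::::…
[4] q2 h=24  …::ZZZZ[:]::::::…
[5] q2 h=25  …:ZZZZZ[:]::::::…
[6] q2 h=26  …ZZZZZZ[:]::::::…
[7] q2 h=27  …ZZZZZZ[:]::::::…
[8] q2 h=28  …ZZZZZZ[:]::::::…
[9] q2 h=29  …ZZZZZZ[:]::::::…
[10] q2 h=30  …ZZZZZZ[:]::::::…
[11] q2 h=31  …ZZZZZZ[:]::::::…
[12] q2 h=32  …ZZZZZZ[:]::::::…
[13] q2 h=33  …ZZZZZZ[:]::::::…
[14] q2 h=34  …ZZZZZZ[:]::::::|
[15] q2 h=35  …ZZZZZZ[:]:::::|
[16] q2 h=36  …ZZZZZZ[:]::::|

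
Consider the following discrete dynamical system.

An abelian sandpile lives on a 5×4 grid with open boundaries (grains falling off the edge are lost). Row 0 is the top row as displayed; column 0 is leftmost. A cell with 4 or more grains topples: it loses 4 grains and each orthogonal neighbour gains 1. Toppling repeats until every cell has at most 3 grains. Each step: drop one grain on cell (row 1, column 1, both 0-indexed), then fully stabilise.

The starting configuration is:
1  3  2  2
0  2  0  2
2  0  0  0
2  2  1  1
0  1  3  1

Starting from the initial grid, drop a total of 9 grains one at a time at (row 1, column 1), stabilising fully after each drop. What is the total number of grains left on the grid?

33

t=0: 1  3  2  2
0  2  0  2
2  0  0  0
2  2  1  1
0  1  3  1
t=1: 1  3  2  2
0  3  0  2
2  0  0  0
2  2  1  1
0  1  3  1
t=2: 2  0  3  2
1  1  1  2
2  1  0  0
2  2  1  1
0  1  3  1
t=3: 2  0  3  2
1  2  1  2
2  1  0  0
2  2  1  1
0  1  3  1
t=4: 2  0  3  2
1  3  1  2
2  1  0  0
2  2  1  1
0  1  3  1
t=5: 2  1  3  2
2  0  2  2
2  2  0  0
2  2  1  1
0  1  3  1
t=6: 2  1  3  2
2  1  2  2
2  2  0  0
2  2  1  1
0  1  3  1
t=7: 2  1  3  2
2  2  2  2
2  2  0  0
2  2  1  1
0  1  3  1
t=8: 2  1  3  2
2  3  2  2
2  2  0  0
2  2  1  1
0  1  3  1
t=9: 2  2  3  2
3  0  3  2
2  3  0  0
2  2  1  1
0  1  3  1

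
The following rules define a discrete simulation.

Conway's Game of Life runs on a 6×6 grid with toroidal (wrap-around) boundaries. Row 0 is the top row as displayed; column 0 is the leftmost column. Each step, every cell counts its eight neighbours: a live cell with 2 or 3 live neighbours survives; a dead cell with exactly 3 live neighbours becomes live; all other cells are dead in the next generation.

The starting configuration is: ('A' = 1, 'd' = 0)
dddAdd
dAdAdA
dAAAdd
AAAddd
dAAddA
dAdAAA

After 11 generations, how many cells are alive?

19

k=0  dddAdd
dAdAdA
dAAAdd
AAAddd
dAAddA
dAdAAA
k=1  dddAdA
AAdAdd
dddAAd
dddddd
dddddA
dAdAdA
k=2  dAdAdA
AddAdA
ddAAAd
ddddAd
AdddAd
ddAddA
k=3  dAdAdA
AAdddA
ddAddd
ddddAd
dddAAd
dAAAdA
k=4  dddAdA
dAddAA
AAdddA
ddddAd
dddddA
dAdddA
k=5  ddAddA
dAAddd
dAdddd
ddddAd
AdddAA
dddddA
k=6  AAAddd
AAAddd
dAAddd
AdddAd
AdddAd
dddddd
k=7  AdAddd
dddAdd
ddAAdA
AddAdd
dddddd
AddddA
k=8  AAdddA
dAdAAd
ddAAdd
ddAAAd
AddddA
AAdddA
k=9  dddddd
dAdAAA
dAdddd
dAAdAA
ddAAdd
ddddAd
k=10  dddAdA
AdAdAd
dAdddd
AAddAd
dAAddA
dddAdd
k=11  ddAAdA
AAAAAA
ddAAdd
dddddA
dAAAAA
AddAdd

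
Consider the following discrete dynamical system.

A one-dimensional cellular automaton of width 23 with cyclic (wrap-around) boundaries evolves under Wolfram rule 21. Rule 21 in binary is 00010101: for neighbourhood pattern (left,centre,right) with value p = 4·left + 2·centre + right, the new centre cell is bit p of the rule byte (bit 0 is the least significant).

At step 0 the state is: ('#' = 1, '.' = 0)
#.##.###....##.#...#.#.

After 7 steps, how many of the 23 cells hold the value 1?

9

0) #.##.###....##.#...#.#.
1) #.......###....###.#.#.
2) #######....###.....#.#.
3) .......###....####.#.#.
4) ######....###......#.##
5) ......###....#####.#...
6) #####....###.......####
7) .....###....######.....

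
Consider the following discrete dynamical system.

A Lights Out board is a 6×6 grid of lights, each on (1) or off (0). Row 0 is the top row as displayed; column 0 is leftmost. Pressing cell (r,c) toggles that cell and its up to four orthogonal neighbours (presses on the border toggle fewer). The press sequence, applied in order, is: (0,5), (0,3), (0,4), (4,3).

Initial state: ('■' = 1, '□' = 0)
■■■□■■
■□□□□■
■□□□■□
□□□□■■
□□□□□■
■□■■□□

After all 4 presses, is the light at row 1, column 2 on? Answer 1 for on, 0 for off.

t=0: ■■■□■■
■□□□□■
■□□□■□
□□□□■■
□□□□□■
■□■■□□
t=1: ■■■□□□
■□□□□□
■□□□■□
□□□□■■
□□□□□■
■□■■□□
t=2: ■■□■■□
■□□■□□
■□□□■□
□□□□■■
□□□□□■
■□■■□□
t=3: ■■□□□■
■□□■■□
■□□□■□
□□□□■■
□□□□□■
■□■■□□
t=4: ■■□□□■
■□□■■□
■□□□■□
□□□■■■
□□■■■■
■□■□□□

0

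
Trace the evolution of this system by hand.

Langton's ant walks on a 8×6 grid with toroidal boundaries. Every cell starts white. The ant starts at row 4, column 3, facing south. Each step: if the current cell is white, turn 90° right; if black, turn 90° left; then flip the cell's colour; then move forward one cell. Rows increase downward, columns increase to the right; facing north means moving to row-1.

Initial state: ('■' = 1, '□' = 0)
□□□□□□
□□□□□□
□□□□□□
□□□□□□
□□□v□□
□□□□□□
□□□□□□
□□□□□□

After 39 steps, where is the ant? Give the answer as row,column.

1,3

[0] □□□□□□
□□□□□□
□□□□□□
□□□□□□
□□□v□□
□□□□□□
□□□□□□
□□□□□□
[1] □□□□□□
□□□□□□
□□□□□□
□□□□□□
□□<■□□
□□□□□□
□□□□□□
□□□□□□
[2] □□□□□□
□□□□□□
□□□□□□
□□^□□□
□□■■□□
□□□□□□
□□□□□□
□□□□□□
[3] □□□□□□
□□□□□□
□□□□□□
□□■>□□
□□■■□□
□□□□□□
□□□□□□
□□□□□□
[4] □□□□□□
□□□□□□
□□□□□□
□□■■□□
□□■v□□
□□□□□□
□□□□□□
□□□□□□
[5] □□□□□□
□□□□□□
□□□□□□
□□■■□□
□□■□>□
□□□□□□
□□□□□□
□□□□□□
[6] □□□□□□
□□□□□□
□□□□□□
□□■■□□
□□■□■□
□□□□v□
□□□□□□
□□□□□□
[7] □□□□□□
□□□□□□
□□□□□□
□□■■□□
□□■□■□
□□□<■□
□□□□□□
□□□□□□
[8] □□□□□□
□□□□□□
□□□□□□
□□■■□□
□□■^■□
□□□■■□
□□□□□□
□□□□□□
[9] □□□□□□
□□□□□□
□□□□□□
□□■■□□
□□■■>□
□□□■■□
□□□□□□
□□□□□□
[10] □□□□□□
□□□□□□
□□□□□□
□□■■^□
□□■■□□
□□□■■□
□□□□□□
□□□□□□
[11] □□□□□□
□□□□□□
□□□□□□
□□■■■>
□□■■□□
□□□■■□
□□□□□□
□□□□□□
[12] □□□□□□
□□□□□□
□□□□□□
□□■■■■
□□■■□v
□□□■■□
□□□□□□
□□□□□□
[13] □□□□□□
□□□□□□
□□□□□□
□□■■■■
□□■■<■
□□□■■□
□□□□□□
□□□□□□
[14] □□□□□□
□□□□□□
□□□□□□
□□■■^■
□□■■■■
□□□■■□
□□□□□□
□□□□□□
[15] □□□□□□
□□□□□□
□□□□□□
□□■<□■
□□■■■■
□□□■■□
□□□□□□
□□□□□□
[16] □□□□□□
□□□□□□
□□□□□□
□□■□□■
□□■v■■
□□□■■□
□□□□□□
□□□□□□
[17] □□□□□□
□□□□□□
□□□□□□
□□■□□■
□□■□>■
□□□■■□
□□□□□□
□□□□□□
[18] □□□□□□
□□□□□□
□□□□□□
□□■□^■
□□■□□■
□□□■■□
□□□□□□
□□□□□□
[19] □□□□□□
□□□□□□
□□□□□□
□□■□■>
□□■□□■
□□□■■□
□□□□□□
□□□□□□
[20] □□□□□□
□□□□□□
□□□□□^
□□■□■□
□□■□□■
□□□■■□
□□□□□□
□□□□□□
[21] □□□□□□
□□□□□□
>□□□□■
□□■□■□
□□■□□■
□□□■■□
□□□□□□
□□□□□□
[22] □□□□□□
□□□□□□
■□□□□■
v□■□■□
□□■□□■
□□□■■□
□□□□□□
□□□□□□
[23] □□□□□□
□□□□□□
■□□□□■
■□■□■<
□□■□□■
□□□■■□
□□□□□□
□□□□□□
[24] □□□□□□
□□□□□□
■□□□□^
■□■□■■
□□■□□■
□□□■■□
□□□□□□
□□□□□□
[25] □□□□□□
□□□□□□
■□□□<□
■□■□■■
□□■□□■
□□□■■□
□□□□□□
□□□□□□
[26] □□□□□□
□□□□^□
■□□□■□
■□■□■■
□□■□□■
□□□■■□
□□□□□□
□□□□□□
[27] □□□□□□
□□□□■>
■□□□■□
■□■□■■
□□■□□■
□□□■■□
□□□□□□
□□□□□□
[28] □□□□□□
□□□□■■
■□□□■v
■□■□■■
□□■□□■
□□□■■□
□□□□□□
□□□□□□
[29] □□□□□□
□□□□■■
■□□□<■
■□■□■■
□□■□□■
□□□■■□
□□□□□□
□□□□□□
[30] □□□□□□
□□□□■■
■□□□□■
■□■□v■
□□■□□■
□□□■■□
□□□□□□
□□□□□□
[31] □□□□□□
□□□□■■
■□□□□■
■□■□□>
□□■□□■
□□□■■□
□□□□□□
□□□□□□
[32] □□□□□□
□□□□■■
■□□□□^
■□■□□□
□□■□□■
□□□■■□
□□□□□□
□□□□□□
[33] □□□□□□
□□□□■■
■□□□<□
■□■□□□
□□■□□■
□□□■■□
□□□□□□
□□□□□□
[34] □□□□□□
□□□□^■
■□□□■□
■□■□□□
□□■□□■
□□□■■□
□□□□□□
□□□□□□
[35] □□□□□□
□□□<□■
■□□□■□
■□■□□□
□□■□□■
□□□■■□
□□□□□□
□□□□□□
[36] □□□^□□
□□□■□■
■□□□■□
■□■□□□
□□■□□■
□□□■■□
□□□□□□
□□□□□□
[37] □□□■>□
□□□■□■
■□□□■□
■□■□□□
□□■□□■
□□□■■□
□□□□□□
□□□□□□
[38] □□□■■□
□□□■v■
■□□□■□
■□■□□□
□□■□□■
□□□■■□
□□□□□□
□□□□□□
[39] □□□■■□
□□□<■■
■□□□■□
■□■□□□
□□■□□■
□□□■■□
□□□□□□
□□□□□□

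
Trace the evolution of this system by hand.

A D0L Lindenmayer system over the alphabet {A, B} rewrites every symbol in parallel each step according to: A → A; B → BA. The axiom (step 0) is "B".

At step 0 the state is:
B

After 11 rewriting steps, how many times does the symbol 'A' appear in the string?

11

[0] B
[1] BA
[2] BAA
[3] BAAA
[4] BAAAA
[5] BAAAAA
[6] BAAAAAA
[7] BAAAAAAA
[8] BAAAAAAAA
[9] BAAAAAAAAA
[10] BAAAAAAAAAA
[11] BAAAAAAAAAAA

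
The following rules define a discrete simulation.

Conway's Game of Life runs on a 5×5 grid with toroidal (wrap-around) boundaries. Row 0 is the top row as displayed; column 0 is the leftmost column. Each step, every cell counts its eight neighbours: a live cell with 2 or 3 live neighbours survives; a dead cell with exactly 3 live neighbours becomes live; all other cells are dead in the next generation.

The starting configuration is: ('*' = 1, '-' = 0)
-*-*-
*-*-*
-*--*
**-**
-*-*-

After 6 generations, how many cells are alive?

4

0) -*-*-
*-*-*
-*--*
**-**
-*-*-
1) -*-*-
--*-*
-----
-*-*-
-*-*-
2) **-**
--**-
--**-
-----
**-**
3) -----
*----
--**-
**---
-*-*-
4) -----
-----
*-*-*
**-**
***--
5) -*---
-----
--*--
-----
--**-
6) --*--
-----
-----
--**-
--*--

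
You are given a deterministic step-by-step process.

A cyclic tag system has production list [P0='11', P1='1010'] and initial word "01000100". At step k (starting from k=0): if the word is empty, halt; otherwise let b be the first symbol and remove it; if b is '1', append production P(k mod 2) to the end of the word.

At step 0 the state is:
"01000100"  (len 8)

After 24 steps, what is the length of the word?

gen 0: "01000100"  (len 8)
gen 1: "1000100"  (len 7)
gen 2: "0001001010"  (len 10)
gen 3: "001001010"  (len 9)
gen 4: "01001010"  (len 8)
gen 5: "1001010"  (len 7)
gen 6: "0010101010"  (len 10)
gen 7: "010101010"  (len 9)
gen 8: "10101010"  (len 8)
gen 9: "010101011"  (len 9)
gen 10: "10101011"  (len 8)
gen 11: "010101111"  (len 9)
gen 12: "10101111"  (len 8)
gen 13: "010111111"  (len 9)
gen 14: "10111111"  (len 8)
gen 15: "011111111"  (len 9)
gen 16: "11111111"  (len 8)
gen 17: "111111111"  (len 9)
gen 18: "111111111010"  (len 12)
gen 19: "1111111101011"  (len 13)
gen 20: "1111111010111010"  (len 16)
gen 21: "11111101011101011"  (len 17)
gen 22: "11111010111010111010"  (len 20)
gen 23: "111101011101011101011"  (len 21)
gen 24: "111010111010111010111010"  (len 24)

24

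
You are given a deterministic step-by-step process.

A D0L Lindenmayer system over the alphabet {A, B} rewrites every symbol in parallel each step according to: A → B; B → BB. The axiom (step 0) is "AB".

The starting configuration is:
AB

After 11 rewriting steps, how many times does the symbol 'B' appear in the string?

t=0: AB
t=1: BBB
t=2: BBBBBB
t=3: BBBBBBBBBBBB
t=4: BBBBBBBBBBBBBBBBBBBBBBBB
t=5: BBBBBBBBBBBBBBBBBBBBBBBBBBBBBBBBBBBBBBBBBBBBBBBB
t=6: BBBBBBBBBBBBBBBBBBBBBBBBBBBBBBBBBBBBBBBBBBBBBBBBBBBBBBBBBBBBBBBBBBBBBBBBBBBBBBBBBBBBBBBBBBBBBBBB
t=7: BBBBBBBBBBBBBBBBBBBBBBBBBBBBBBBBBBBBBBBBBBBBBBBBBBBBBBBBBB…BBBBBBBBBBBBBBBBBBBBBBBBBBBBBBBBBBBBBBBBBBBBBBBBBBBBBBBBBB  (len 192)
t=8: BBBBBBBBBBBBBBBBBBBBBBBBBBBBBBBBBBBBBBBBBBBBBBBBBBBBBBBBBB…BBBBBBBBBBBBBBBBBBBBBBBBBBBBBBBBBBBBBBBBBBBBBBBBBBBBBBBBBB  (len 384)
t=9: BBBBBBBBBBBBBBBBBBBBBBBBBBBBBBBBBBBBBBBBBBBBBBBBBBBBBBBBBB…BBBBBBBBBBBBBBBBBBBBBBBBBBBBBBBBBBBBBBBBBBBBBBBBBBBBBBBBBB  (len 768)
t=10: BBBBBBBBBBBBBBBBBBBBBBBBBBBBBBBBBBBBBBBBBBBBBBBBBBBBBBBBBB…BBBBBBBBBBBBBBBBBBBBBBBBBBBBBBBBBBBBBBBBBBBBBBBBBBBBBBBBBB  (len 1536)
t=11: BBBBBBBBBBBBBBBBBBBBBBBBBBBBBBBBBBBBBBBBBBBBBBBBBBBBBBBBBB…BBBBBBBBBBBBBBBBBBBBBBBBBBBBBBBBBBBBBBBBBBBBBBBBBBBBBBBBBB  (len 3072)

3072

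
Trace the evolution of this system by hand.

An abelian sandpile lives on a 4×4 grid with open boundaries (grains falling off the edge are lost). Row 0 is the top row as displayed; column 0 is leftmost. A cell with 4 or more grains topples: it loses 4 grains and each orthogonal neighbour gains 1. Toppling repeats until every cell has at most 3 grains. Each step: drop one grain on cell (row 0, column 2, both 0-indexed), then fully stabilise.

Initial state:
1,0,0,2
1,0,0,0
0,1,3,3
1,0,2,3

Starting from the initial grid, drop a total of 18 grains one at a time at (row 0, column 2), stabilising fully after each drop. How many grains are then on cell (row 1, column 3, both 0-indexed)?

k=0  1,0,0,2
1,0,0,0
0,1,3,3
1,0,2,3
k=1  1,0,1,2
1,0,0,0
0,1,3,3
1,0,2,3
k=2  1,0,2,2
1,0,0,0
0,1,3,3
1,0,2,3
k=3  1,0,3,2
1,0,0,0
0,1,3,3
1,0,2,3
k=4  1,1,0,3
1,0,1,0
0,1,3,3
1,0,2,3
k=5  1,1,1,3
1,0,1,0
0,1,3,3
1,0,2,3
k=6  1,1,2,3
1,0,1,0
0,1,3,3
1,0,2,3
k=7  1,1,3,3
1,0,1,0
0,1,3,3
1,0,2,3
k=8  1,2,1,0
1,0,2,1
0,1,3,3
1,0,2,3
k=9  1,2,2,0
1,0,2,1
0,1,3,3
1,0,2,3
k=10  1,2,3,0
1,0,2,1
0,1,3,3
1,0,2,3
k=11  1,3,0,1
1,0,3,1
0,1,3,3
1,0,2,3
k=12  1,3,1,1
1,0,3,1
0,1,3,3
1,0,2,3
k=13  1,3,2,1
1,0,3,1
0,1,3,3
1,0,2,3
k=14  1,3,3,1
1,0,3,1
0,1,3,3
1,0,2,3
k=15  2,0,2,2
1,2,1,3
0,2,2,1
1,1,0,1
k=16  2,0,3,2
1,2,1,3
0,2,2,1
1,1,0,1
k=17  2,1,0,3
1,2,2,3
0,2,2,1
1,1,0,1
k=18  2,1,1,3
1,2,2,3
0,2,2,1
1,1,0,1

3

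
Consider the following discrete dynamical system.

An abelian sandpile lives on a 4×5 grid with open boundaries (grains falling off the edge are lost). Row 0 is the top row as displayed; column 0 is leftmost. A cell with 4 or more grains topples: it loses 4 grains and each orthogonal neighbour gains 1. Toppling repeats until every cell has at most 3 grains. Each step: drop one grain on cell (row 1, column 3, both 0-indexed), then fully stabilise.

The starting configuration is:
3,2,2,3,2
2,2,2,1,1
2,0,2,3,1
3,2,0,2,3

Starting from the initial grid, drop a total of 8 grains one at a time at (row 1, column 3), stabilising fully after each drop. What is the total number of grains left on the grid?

t=0: 3,2,2,3,2
2,2,2,1,1
2,0,2,3,1
3,2,0,2,3
t=1: 3,2,2,3,2
2,2,2,2,1
2,0,2,3,1
3,2,0,2,3
t=2: 3,2,2,3,2
2,2,2,3,1
2,0,2,3,1
3,2,0,2,3
t=3: 3,2,3,0,3
2,2,3,2,2
2,0,3,0,2
3,2,0,3,3
t=4: 3,2,3,0,3
2,2,3,3,2
2,0,3,0,2
3,2,0,3,3
t=5: 3,3,0,2,3
2,3,2,1,3
2,1,0,2,2
3,2,1,3,3
t=6: 3,3,0,2,3
2,3,2,2,3
2,1,0,2,2
3,2,1,3,3
t=7: 3,3,0,2,3
2,3,2,3,3
2,1,0,2,2
3,2,1,3,3
t=8: 3,3,1,0,1
2,3,3,2,1
2,1,0,3,3
3,2,1,3,3

40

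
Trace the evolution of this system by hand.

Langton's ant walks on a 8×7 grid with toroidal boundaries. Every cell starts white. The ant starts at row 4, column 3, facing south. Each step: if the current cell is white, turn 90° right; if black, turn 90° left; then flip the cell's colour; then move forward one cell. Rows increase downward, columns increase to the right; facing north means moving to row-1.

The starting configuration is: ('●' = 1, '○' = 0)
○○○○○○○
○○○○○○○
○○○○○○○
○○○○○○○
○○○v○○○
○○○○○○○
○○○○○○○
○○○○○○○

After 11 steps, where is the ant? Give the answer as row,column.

[0] ○○○○○○○
○○○○○○○
○○○○○○○
○○○○○○○
○○○v○○○
○○○○○○○
○○○○○○○
○○○○○○○
[1] ○○○○○○○
○○○○○○○
○○○○○○○
○○○○○○○
○○<●○○○
○○○○○○○
○○○○○○○
○○○○○○○
[2] ○○○○○○○
○○○○○○○
○○○○○○○
○○^○○○○
○○●●○○○
○○○○○○○
○○○○○○○
○○○○○○○
[3] ○○○○○○○
○○○○○○○
○○○○○○○
○○●>○○○
○○●●○○○
○○○○○○○
○○○○○○○
○○○○○○○
[4] ○○○○○○○
○○○○○○○
○○○○○○○
○○●●○○○
○○●v○○○
○○○○○○○
○○○○○○○
○○○○○○○
[5] ○○○○○○○
○○○○○○○
○○○○○○○
○○●●○○○
○○●○>○○
○○○○○○○
○○○○○○○
○○○○○○○
[6] ○○○○○○○
○○○○○○○
○○○○○○○
○○●●○○○
○○●○●○○
○○○○v○○
○○○○○○○
○○○○○○○
[7] ○○○○○○○
○○○○○○○
○○○○○○○
○○●●○○○
○○●○●○○
○○○<●○○
○○○○○○○
○○○○○○○
[8] ○○○○○○○
○○○○○○○
○○○○○○○
○○●●○○○
○○●^●○○
○○○●●○○
○○○○○○○
○○○○○○○
[9] ○○○○○○○
○○○○○○○
○○○○○○○
○○●●○○○
○○●●>○○
○○○●●○○
○○○○○○○
○○○○○○○
[10] ○○○○○○○
○○○○○○○
○○○○○○○
○○●●^○○
○○●●○○○
○○○●●○○
○○○○○○○
○○○○○○○
[11] ○○○○○○○
○○○○○○○
○○○○○○○
○○●●●>○
○○●●○○○
○○○●●○○
○○○○○○○
○○○○○○○

3,5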